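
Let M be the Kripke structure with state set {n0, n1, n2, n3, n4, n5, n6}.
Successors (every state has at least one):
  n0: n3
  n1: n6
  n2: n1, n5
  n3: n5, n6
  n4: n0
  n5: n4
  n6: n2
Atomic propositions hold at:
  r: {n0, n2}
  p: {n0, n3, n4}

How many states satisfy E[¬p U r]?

4

Sat(¬p) = {n1, n2, n5, n6}
E[¬p U r]: least fixpoint, start Z0 = Sat(r) = {n0, n2}, add states in Sat(¬p) with some successor in Z. Z1 = {n0, n2, n6}; Z2 = {n0, n1, n2, n6}; fixed.
Sat(E[¬p U r]) = {n0, n1, n2, n6}
|Sat(E[¬p U r])| = |{n0, n1, n2, n6}| = 4.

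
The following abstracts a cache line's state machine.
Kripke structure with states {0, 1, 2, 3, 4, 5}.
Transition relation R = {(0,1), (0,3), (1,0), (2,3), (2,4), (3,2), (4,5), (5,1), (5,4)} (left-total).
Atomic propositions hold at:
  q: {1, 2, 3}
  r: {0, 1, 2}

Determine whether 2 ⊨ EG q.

EG q: greatest fixpoint, start Z0 = {1, 2, 3}, keep only states in Sat with some successor in Z. Z1 = {2, 3}; fixed.
Sat(EG q) = {2, 3}
2 ∈ Sat(EG q) = {2, 3}, so the formula holds at 2.

Yes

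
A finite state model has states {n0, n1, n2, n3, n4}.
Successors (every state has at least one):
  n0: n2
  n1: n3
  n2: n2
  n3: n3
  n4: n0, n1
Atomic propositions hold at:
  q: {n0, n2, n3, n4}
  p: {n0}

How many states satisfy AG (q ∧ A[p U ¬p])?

Sat(¬p) = {n1, n2, n3, n4}
A[p U ¬p]: least fixpoint, start Z0 = Sat(¬p) = {n1, n2, n3, n4}, add states in Sat(p) with every successor in Z. Z1 = {n0, n1, n2, n3, n4}; fixed.
Sat(A[p U ¬p]) = {n0, n1, n2, n3, n4}
Sat(q ∧ A[p U ¬p]) = {n0, n2, n3, n4}
AG (q ∧ A[p U ¬p]): greatest fixpoint, start Z0 = {n0, n2, n3, n4}, keep only states in Sat with every successor in Z. Z1 = {n0, n2, n3}; fixed.
Sat(AG (q ∧ A[p U ¬p])) = {n0, n2, n3}
|Sat(AG (q ∧ A[p U ¬p]))| = |{n0, n2, n3}| = 3.

3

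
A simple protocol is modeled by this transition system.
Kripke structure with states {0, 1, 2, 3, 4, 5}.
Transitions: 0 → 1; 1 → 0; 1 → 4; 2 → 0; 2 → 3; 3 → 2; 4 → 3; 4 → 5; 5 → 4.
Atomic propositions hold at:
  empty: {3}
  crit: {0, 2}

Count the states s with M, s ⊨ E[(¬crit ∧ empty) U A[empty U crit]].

3

Sat(¬crit) = {1, 3, 4, 5}
Sat(¬crit ∧ empty) = {3}
A[empty U crit]: least fixpoint, start Z0 = Sat(crit) = {0, 2}, add states in Sat(empty) with every successor in Z. Z1 = {0, 2, 3}; fixed.
Sat(A[empty U crit]) = {0, 2, 3}
E[(¬crit ∧ empty) U A[empty U crit]]: least fixpoint, start Z0 = Sat(A[empty U crit]) = {0, 2, 3}, add states in Sat(¬crit ∧ empty) with some successor in Z. Already a fixed point.
Sat(E[(¬crit ∧ empty) U A[empty U crit]]) = {0, 2, 3}
|Sat(E[(¬crit ∧ empty) U A[empty U crit]])| = |{0, 2, 3}| = 3.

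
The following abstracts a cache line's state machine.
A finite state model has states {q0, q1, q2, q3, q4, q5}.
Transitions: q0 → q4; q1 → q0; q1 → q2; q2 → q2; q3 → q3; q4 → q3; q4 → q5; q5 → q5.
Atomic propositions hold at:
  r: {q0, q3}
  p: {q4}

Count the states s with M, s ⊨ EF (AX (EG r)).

EG r: greatest fixpoint, start Z0 = {q0, q3}, keep only states in Sat with some successor in Z. Z1 = {q3}; fixed.
Sat(EG r) = {q3}
Sat(AX (EG r)) = {s : every successor in {q3}} = {q3}
EF (AX (EG r)): least fixpoint, start Z0 = {q3}, add states with some successor in Z. Z1 = {q3, q4}; Z2 = {q0, q3, q4}; Z3 = {q0, q1, q3, q4}; fixed.
Sat(EF (AX (EG r))) = {q0, q1, q3, q4}
|Sat(EF (AX (EG r)))| = |{q0, q1, q3, q4}| = 4.

4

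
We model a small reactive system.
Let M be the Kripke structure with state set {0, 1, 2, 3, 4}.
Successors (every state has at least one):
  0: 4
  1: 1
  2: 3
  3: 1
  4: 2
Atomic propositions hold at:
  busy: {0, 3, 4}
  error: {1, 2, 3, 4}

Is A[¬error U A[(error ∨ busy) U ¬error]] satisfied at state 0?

Sat(¬error) = {0}
Sat(error ∨ busy) = {0, 1, 2, 3, 4}
A[(error ∨ busy) U ¬error]: least fixpoint, start Z0 = Sat(¬error) = {0}, add states in Sat(error ∨ busy) with every successor in Z. Already a fixed point.
Sat(A[(error ∨ busy) U ¬error]) = {0}
A[¬error U A[(error ∨ busy) U ¬error]]: least fixpoint, start Z0 = Sat(A[(error ∨ busy) U ¬error]) = {0}, add states in Sat(¬error) with every successor in Z. Already a fixed point.
Sat(A[¬error U A[(error ∨ busy) U ¬error]]) = {0}
0 ∈ Sat(A[¬error U A[(error ∨ busy) U ¬error]]) = {0}, so the formula holds at 0.

Yes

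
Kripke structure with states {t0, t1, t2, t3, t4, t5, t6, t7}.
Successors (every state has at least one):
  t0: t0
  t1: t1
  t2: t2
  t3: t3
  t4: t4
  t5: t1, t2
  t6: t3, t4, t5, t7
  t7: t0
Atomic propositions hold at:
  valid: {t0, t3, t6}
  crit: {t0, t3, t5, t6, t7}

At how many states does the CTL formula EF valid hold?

EF valid: least fixpoint, start Z0 = {t0, t3, t6}, add states with some successor in Z. Z1 = {t0, t3, t6, t7}; fixed.
Sat(EF valid) = {t0, t3, t6, t7}
|Sat(EF valid)| = |{t0, t3, t6, t7}| = 4.

4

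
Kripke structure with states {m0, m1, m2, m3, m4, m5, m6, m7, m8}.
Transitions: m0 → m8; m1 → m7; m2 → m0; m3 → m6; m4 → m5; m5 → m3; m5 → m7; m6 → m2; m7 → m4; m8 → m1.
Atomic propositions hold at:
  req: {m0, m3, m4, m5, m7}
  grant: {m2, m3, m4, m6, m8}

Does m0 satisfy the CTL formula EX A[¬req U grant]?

Sat(¬req) = {m1, m2, m6, m8}
A[¬req U grant]: least fixpoint, start Z0 = Sat(grant) = {m2, m3, m4, m6, m8}, add states in Sat(¬req) with every successor in Z. Already a fixed point.
Sat(A[¬req U grant]) = {m2, m3, m4, m6, m8}
Sat(EX A[¬req U grant]) = {s : some successor in {m2, m3, m4, m6, m8}} = {m0, m3, m5, m6, m7}
m0 ∈ Sat(EX A[¬req U grant]) = {m0, m3, m5, m6, m7}, so the formula holds at m0.

Yes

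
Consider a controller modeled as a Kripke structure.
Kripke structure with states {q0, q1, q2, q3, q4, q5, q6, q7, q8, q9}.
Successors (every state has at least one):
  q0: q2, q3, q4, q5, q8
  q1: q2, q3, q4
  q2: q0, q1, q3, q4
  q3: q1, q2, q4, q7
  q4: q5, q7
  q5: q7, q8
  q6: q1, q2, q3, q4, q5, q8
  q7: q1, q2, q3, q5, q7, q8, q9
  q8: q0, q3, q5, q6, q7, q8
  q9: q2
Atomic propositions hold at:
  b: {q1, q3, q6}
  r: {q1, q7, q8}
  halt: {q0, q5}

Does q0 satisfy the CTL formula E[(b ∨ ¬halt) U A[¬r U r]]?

No

Sat(¬halt) = {q1, q2, q3, q4, q6, q7, q8, q9}
Sat(b ∨ ¬halt) = {q1, q2, q3, q4, q6, q7, q8, q9}
Sat(¬r) = {q0, q2, q3, q4, q5, q6, q9}
A[¬r U r]: least fixpoint, start Z0 = Sat(r) = {q1, q7, q8}, add states in Sat(¬r) with every successor in Z. Z1 = {q1, q5, q7, q8}; Z2 = {q1, q4, q5, q7, q8}; fixed.
Sat(A[¬r U r]) = {q1, q4, q5, q7, q8}
E[(b ∨ ¬halt) U A[¬r U r]]: least fixpoint, start Z0 = Sat(A[¬r U r]) = {q1, q4, q5, q7, q8}, add states in Sat(b ∨ ¬halt) with some successor in Z. Z1 = {q1, q2, q3, q4, q5, q6, q7, q8}; Z2 = {q1, q2, q3, q4, q5, q6, q7, q8, q9}; fixed.
Sat(E[(b ∨ ¬halt) U A[¬r U r]]) = {q1, q2, q3, q4, q5, q6, q7, q8, q9}
q0 ∉ Sat(E[(b ∨ ¬halt) U A[¬r U r]]) = {q1, q2, q3, q4, q5, q6, q7, q8, q9}, so the formula does not hold at q0.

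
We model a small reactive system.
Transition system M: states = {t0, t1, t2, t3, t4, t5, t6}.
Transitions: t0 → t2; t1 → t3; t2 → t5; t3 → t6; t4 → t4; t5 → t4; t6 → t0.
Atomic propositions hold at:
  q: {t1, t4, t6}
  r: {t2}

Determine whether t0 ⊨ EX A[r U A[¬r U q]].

Sat(¬r) = {t0, t1, t3, t4, t5, t6}
A[¬r U q]: least fixpoint, start Z0 = Sat(q) = {t1, t4, t6}, add states in Sat(¬r) with every successor in Z. Z1 = {t1, t3, t4, t5, t6}; fixed.
Sat(A[¬r U q]) = {t1, t3, t4, t5, t6}
A[r U A[¬r U q]]: least fixpoint, start Z0 = Sat(A[¬r U q]) = {t1, t3, t4, t5, t6}, add states in Sat(r) with every successor in Z. Z1 = {t1, t2, t3, t4, t5, t6}; fixed.
Sat(A[r U A[¬r U q]]) = {t1, t2, t3, t4, t5, t6}
Sat(EX A[r U A[¬r U q]]) = {s : some successor in {t1, t2, t3, t4, t5, t6}} = {t0, t1, t2, t3, t4, t5}
t0 ∈ Sat(EX A[r U A[¬r U q]]) = {t0, t1, t2, t3, t4, t5}, so the formula holds at t0.

Yes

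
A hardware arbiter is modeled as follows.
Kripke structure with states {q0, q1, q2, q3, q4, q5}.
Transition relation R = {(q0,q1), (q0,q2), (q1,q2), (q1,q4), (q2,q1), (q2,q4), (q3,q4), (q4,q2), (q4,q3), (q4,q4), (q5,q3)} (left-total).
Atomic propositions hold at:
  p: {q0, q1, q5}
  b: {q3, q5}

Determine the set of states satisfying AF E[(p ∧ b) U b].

Sat(p ∧ b) = {q5}
E[(p ∧ b) U b]: least fixpoint, start Z0 = Sat(b) = {q3, q5}, add states in Sat(p ∧ b) with some successor in Z. Already a fixed point.
Sat(E[(p ∧ b) U b]) = {q3, q5}
AF E[(p ∧ b) U b]: least fixpoint, start Z0 = {q3, q5}, add states with every successor in Z. Already a fixed point.
Sat(AF E[(p ∧ b) U b]) = {q3, q5}

{q3, q5}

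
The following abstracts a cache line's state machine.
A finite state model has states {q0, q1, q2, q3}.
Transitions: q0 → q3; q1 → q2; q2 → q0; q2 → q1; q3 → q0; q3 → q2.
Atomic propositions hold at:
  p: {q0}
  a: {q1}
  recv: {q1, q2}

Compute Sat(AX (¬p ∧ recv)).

{q1}

Sat(¬p) = {q1, q2, q3}
Sat(¬p ∧ recv) = {q1, q2}
Sat(AX (¬p ∧ recv)) = {s : every successor in {q1, q2}} = {q1}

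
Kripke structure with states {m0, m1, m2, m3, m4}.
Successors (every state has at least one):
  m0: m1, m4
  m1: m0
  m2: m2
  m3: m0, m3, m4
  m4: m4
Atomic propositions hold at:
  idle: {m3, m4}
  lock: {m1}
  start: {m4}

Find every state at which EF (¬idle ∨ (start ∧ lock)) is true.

{m0, m1, m2, m3}

Sat(¬idle) = {m0, m1, m2}
Sat(start ∧ lock) = ∅
Sat(¬idle ∨ (start ∧ lock)) = {m0, m1, m2}
EF (¬idle ∨ (start ∧ lock)): least fixpoint, start Z0 = {m0, m1, m2}, add states with some successor in Z. Z1 = {m0, m1, m2, m3}; fixed.
Sat(EF (¬idle ∨ (start ∧ lock))) = {m0, m1, m2, m3}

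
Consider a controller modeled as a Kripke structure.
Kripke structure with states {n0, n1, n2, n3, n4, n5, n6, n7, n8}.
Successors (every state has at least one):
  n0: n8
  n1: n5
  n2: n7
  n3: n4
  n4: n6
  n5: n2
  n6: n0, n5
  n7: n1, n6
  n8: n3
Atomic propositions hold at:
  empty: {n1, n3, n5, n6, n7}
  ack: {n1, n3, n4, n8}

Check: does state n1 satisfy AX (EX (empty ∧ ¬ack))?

No

Sat(¬ack) = {n0, n2, n5, n6, n7}
Sat(empty ∧ ¬ack) = {n5, n6, n7}
Sat(EX (empty ∧ ¬ack)) = {s : some successor in {n5, n6, n7}} = {n1, n2, n4, n6, n7}
Sat(AX (EX (empty ∧ ¬ack))) = {s : every successor in {n1, n2, n4, n6, n7}} = {n2, n3, n4, n5, n7}
n1 ∉ Sat(AX (EX (empty ∧ ¬ack))) = {n2, n3, n4, n5, n7}, so the formula does not hold at n1.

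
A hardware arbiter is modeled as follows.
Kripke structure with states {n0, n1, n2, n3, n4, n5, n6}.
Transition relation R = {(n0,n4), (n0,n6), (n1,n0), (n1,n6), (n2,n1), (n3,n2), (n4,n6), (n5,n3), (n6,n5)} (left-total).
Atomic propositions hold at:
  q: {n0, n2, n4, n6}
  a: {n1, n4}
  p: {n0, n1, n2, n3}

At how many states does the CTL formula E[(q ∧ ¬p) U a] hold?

2

Sat(¬p) = {n4, n5, n6}
Sat(q ∧ ¬p) = {n4, n6}
E[(q ∧ ¬p) U a]: least fixpoint, start Z0 = Sat(a) = {n1, n4}, add states in Sat(q ∧ ¬p) with some successor in Z. Already a fixed point.
Sat(E[(q ∧ ¬p) U a]) = {n1, n4}
|Sat(E[(q ∧ ¬p) U a])| = |{n1, n4}| = 2.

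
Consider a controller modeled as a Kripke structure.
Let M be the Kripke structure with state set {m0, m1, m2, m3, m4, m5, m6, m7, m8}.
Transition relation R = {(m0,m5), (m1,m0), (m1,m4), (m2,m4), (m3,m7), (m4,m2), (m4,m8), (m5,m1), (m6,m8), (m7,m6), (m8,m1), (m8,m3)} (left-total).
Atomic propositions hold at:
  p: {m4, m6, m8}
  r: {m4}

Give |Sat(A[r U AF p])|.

6

AF p: least fixpoint, start Z0 = {m4, m6, m8}, add states with every successor in Z. Z1 = {m2, m4, m6, m7, m8}; Z2 = {m2, m3, m4, m6, m7, m8}; fixed.
Sat(AF p) = {m2, m3, m4, m6, m7, m8}
A[r U AF p]: least fixpoint, start Z0 = Sat(AF p) = {m2, m3, m4, m6, m7, m8}, add states in Sat(r) with every successor in Z. Already a fixed point.
Sat(A[r U AF p]) = {m2, m3, m4, m6, m7, m8}
|Sat(A[r U AF p])| = |{m2, m3, m4, m6, m7, m8}| = 6.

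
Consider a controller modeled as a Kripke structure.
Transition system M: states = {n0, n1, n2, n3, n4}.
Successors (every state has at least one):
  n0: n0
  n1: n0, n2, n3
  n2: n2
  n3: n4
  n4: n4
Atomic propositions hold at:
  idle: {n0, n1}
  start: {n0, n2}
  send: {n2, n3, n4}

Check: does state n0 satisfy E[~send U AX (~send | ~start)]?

Sat(~send) = {n0, n1}
Sat(~start) = {n1, n3, n4}
Sat(~send | ~start) = {n0, n1, n3, n4}
Sat(AX (~send | ~start)) = {s : every successor in {n0, n1, n3, n4}} = {n0, n3, n4}
E[~send U AX (~send | ~start)]: least fixpoint, start Z0 = Sat(AX (~send | ~start)) = {n0, n3, n4}, add states in Sat(~send) with some successor in Z. Z1 = {n0, n1, n3, n4}; fixed.
Sat(E[~send U AX (~send | ~start)]) = {n0, n1, n3, n4}
n0 ∈ Sat(E[~send U AX (~send | ~start)]) = {n0, n1, n3, n4}, so the formula holds at n0.

Yes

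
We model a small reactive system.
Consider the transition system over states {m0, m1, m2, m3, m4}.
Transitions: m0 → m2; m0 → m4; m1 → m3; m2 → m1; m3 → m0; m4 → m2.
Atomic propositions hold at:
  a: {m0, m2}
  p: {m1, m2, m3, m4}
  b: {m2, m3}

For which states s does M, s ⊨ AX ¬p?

Sat(¬p) = {m0}
Sat(AX ¬p) = {s : every successor in {m0}} = {m3}

{m3}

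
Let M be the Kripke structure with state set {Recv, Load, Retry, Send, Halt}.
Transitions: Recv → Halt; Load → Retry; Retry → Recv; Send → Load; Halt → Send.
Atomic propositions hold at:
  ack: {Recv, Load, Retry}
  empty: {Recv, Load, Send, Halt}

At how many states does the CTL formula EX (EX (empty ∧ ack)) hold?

2

Sat(empty ∧ ack) = {Recv, Load}
Sat(EX (empty ∧ ack)) = {s : some successor in {Recv, Load}} = {Retry, Send}
Sat(EX (EX (empty ∧ ack))) = {s : some successor in {Retry, Send}} = {Load, Halt}
|Sat(EX (EX (empty ∧ ack)))| = |{Load, Halt}| = 2.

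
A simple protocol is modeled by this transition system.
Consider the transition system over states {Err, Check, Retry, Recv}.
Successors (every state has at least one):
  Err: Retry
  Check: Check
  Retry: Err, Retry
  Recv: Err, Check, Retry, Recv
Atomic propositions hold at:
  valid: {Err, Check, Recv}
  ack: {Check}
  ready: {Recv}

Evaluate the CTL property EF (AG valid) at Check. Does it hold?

AG valid: greatest fixpoint, start Z0 = {Err, Check, Recv}, keep only states in Sat with every successor in Z. Z1 = {Check}; fixed.
Sat(AG valid) = {Check}
EF (AG valid): least fixpoint, start Z0 = {Check}, add states with some successor in Z. Z1 = {Check, Recv}; fixed.
Sat(EF (AG valid)) = {Check, Recv}
Check ∈ Sat(EF (AG valid)) = {Check, Recv}, so the formula holds at Check.

Yes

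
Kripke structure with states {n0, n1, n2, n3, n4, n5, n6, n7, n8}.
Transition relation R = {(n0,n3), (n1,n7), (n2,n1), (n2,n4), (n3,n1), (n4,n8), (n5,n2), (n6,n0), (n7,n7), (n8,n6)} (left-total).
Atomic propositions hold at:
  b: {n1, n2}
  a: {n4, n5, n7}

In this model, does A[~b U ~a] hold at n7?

No

Sat(~b) = {n0, n3, n4, n5, n6, n7, n8}
Sat(~a) = {n0, n1, n2, n3, n6, n8}
A[~b U ~a]: least fixpoint, start Z0 = Sat(~a) = {n0, n1, n2, n3, n6, n8}, add states in Sat(~b) with every successor in Z. Z1 = {n0, n1, n2, n3, n4, n5, n6, n8}; fixed.
Sat(A[~b U ~a]) = {n0, n1, n2, n3, n4, n5, n6, n8}
n7 ∉ Sat(A[~b U ~a]) = {n0, n1, n2, n3, n4, n5, n6, n8}, so the formula does not hold at n7.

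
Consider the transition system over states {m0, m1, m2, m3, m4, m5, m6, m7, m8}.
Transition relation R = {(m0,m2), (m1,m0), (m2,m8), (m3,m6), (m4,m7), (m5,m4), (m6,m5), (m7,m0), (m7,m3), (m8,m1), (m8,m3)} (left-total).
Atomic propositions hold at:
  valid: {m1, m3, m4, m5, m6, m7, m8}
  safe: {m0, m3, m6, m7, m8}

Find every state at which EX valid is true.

{m2, m3, m4, m5, m6, m7, m8}

Sat(EX valid) = {s : some successor in {m1, m3, m4, m5, m6, m7, m8}} = {m2, m3, m4, m5, m6, m7, m8}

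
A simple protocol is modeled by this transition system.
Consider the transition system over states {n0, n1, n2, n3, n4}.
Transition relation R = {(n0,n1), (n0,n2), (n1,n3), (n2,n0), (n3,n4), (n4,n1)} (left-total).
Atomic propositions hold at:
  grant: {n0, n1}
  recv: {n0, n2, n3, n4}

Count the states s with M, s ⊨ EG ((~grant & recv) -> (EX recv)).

Sat(~grant) = {n2, n3, n4}
Sat(~grant & recv) = {n2, n3, n4}
Sat(EX recv) = {s : some successor in {n0, n2, n3, n4}} = {n0, n1, n2, n3}
Sat((~grant & recv) -> (EX recv)) = {n0, n1, n2, n3}
EG ((~grant & recv) -> (EX recv)): greatest fixpoint, start Z0 = {n0, n1, n2, n3}, keep only states in Sat with some successor in Z. Z1 = {n0, n1, n2}; Z2 = {n0, n2}; fixed.
Sat(EG ((~grant & recv) -> (EX recv))) = {n0, n2}
|Sat(EG ((~grant & recv) -> (EX recv)))| = |{n0, n2}| = 2.

2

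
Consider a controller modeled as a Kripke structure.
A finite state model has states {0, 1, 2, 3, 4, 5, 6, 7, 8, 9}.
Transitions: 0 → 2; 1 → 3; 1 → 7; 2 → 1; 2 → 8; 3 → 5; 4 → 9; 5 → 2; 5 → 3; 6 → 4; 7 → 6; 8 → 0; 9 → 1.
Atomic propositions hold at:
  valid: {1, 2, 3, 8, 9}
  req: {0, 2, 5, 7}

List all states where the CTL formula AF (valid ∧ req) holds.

{0, 2, 8}

Sat(valid ∧ req) = {2}
AF (valid ∧ req): least fixpoint, start Z0 = {2}, add states with every successor in Z. Z1 = {0, 2}; Z2 = {0, 2, 8}; fixed.
Sat(AF (valid ∧ req)) = {0, 2, 8}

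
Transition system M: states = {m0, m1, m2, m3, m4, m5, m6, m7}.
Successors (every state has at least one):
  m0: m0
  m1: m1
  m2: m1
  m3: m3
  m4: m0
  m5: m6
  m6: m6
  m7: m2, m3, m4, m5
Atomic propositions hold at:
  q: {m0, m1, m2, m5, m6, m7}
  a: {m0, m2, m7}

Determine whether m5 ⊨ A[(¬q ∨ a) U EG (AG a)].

No

Sat(¬q) = {m3, m4}
Sat(¬q ∨ a) = {m0, m2, m3, m4, m7}
AG a: greatest fixpoint, start Z0 = {m0, m2, m7}, keep only states in Sat with every successor in Z. Z1 = {m0}; fixed.
Sat(AG a) = {m0}
EG (AG a): greatest fixpoint, start Z0 = {m0}, keep only states in Sat with some successor in Z. Already a fixed point.
Sat(EG (AG a)) = {m0}
A[(¬q ∨ a) U EG (AG a)]: least fixpoint, start Z0 = Sat(EG (AG a)) = {m0}, add states in Sat(¬q ∨ a) with every successor in Z. Z1 = {m0, m4}; fixed.
Sat(A[(¬q ∨ a) U EG (AG a)]) = {m0, m4}
m5 ∉ Sat(A[(¬q ∨ a) U EG (AG a)]) = {m0, m4}, so the formula does not hold at m5.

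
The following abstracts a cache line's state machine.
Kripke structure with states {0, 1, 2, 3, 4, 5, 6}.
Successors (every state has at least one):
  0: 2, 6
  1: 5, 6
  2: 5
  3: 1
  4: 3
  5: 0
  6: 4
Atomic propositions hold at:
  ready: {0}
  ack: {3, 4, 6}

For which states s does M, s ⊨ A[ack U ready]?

{0}

A[ack U ready]: least fixpoint, start Z0 = Sat(ready) = {0}, add states in Sat(ack) with every successor in Z. Already a fixed point.
Sat(A[ack U ready]) = {0}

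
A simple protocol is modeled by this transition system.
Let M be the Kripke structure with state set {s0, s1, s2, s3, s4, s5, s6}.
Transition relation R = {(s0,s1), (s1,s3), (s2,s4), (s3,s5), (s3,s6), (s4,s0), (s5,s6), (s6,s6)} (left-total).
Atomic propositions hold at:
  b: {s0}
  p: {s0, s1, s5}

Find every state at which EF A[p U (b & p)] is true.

Sat(b & p) = {s0}
A[p U (b & p)]: least fixpoint, start Z0 = Sat((b & p)) = {s0}, add states in Sat(p) with every successor in Z. Already a fixed point.
Sat(A[p U (b & p)]) = {s0}
EF A[p U (b & p)]: least fixpoint, start Z0 = {s0}, add states with some successor in Z. Z1 = {s0, s4}; Z2 = {s0, s2, s4}; fixed.
Sat(EF A[p U (b & p)]) = {s0, s2, s4}

{s0, s2, s4}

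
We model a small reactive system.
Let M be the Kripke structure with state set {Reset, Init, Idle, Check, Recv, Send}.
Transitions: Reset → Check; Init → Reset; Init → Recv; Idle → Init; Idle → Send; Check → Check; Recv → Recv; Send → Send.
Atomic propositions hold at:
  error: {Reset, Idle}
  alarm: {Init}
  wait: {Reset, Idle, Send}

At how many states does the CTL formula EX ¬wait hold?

5

Sat(¬wait) = {Init, Check, Recv}
Sat(EX ¬wait) = {s : some successor in {Init, Check, Recv}} = {Reset, Init, Idle, Check, Recv}
|Sat(EX ¬wait)| = |{Reset, Init, Idle, Check, Recv}| = 5.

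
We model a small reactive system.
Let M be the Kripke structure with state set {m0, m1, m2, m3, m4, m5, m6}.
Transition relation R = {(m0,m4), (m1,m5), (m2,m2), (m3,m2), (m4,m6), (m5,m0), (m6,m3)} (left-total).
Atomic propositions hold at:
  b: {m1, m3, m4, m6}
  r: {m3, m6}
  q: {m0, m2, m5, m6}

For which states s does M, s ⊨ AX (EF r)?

{m0, m1, m4, m5, m6}

EF r: least fixpoint, start Z0 = {m3, m6}, add states with some successor in Z. Z1 = {m3, m4, m6}; Z2 = {m0, m3, m4, m6}; Z3 = {m0, m3, m4, m5, m6}; Z4 = {m0, m1, m3, m4, m5, m6}; fixed.
Sat(EF r) = {m0, m1, m3, m4, m5, m6}
Sat(AX (EF r)) = {s : every successor in {m0, m1, m3, m4, m5, m6}} = {m0, m1, m4, m5, m6}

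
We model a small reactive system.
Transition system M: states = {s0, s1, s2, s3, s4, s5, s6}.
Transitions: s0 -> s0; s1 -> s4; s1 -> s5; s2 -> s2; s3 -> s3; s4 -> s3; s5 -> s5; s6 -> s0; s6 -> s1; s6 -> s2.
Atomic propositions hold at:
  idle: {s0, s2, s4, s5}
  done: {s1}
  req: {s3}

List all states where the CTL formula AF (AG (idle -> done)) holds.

{s3, s4}

Sat(idle -> done) = {s1, s3, s6}
AG (idle -> done): greatest fixpoint, start Z0 = {s1, s3, s6}, keep only states in Sat with every successor in Z. Z1 = {s3}; fixed.
Sat(AG (idle -> done)) = {s3}
AF (AG (idle -> done)): least fixpoint, start Z0 = {s3}, add states with every successor in Z. Z1 = {s3, s4}; fixed.
Sat(AF (AG (idle -> done))) = {s3, s4}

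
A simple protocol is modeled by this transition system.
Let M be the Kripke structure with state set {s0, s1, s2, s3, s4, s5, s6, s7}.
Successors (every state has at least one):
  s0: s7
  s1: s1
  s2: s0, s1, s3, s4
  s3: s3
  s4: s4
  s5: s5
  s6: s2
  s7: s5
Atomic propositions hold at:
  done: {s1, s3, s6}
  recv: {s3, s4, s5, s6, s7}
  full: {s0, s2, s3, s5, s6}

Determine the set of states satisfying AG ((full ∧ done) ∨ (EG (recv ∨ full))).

Sat(full ∧ done) = {s3, s6}
Sat(recv ∨ full) = {s0, s2, s3, s4, s5, s6, s7}
EG (recv ∨ full): greatest fixpoint, start Z0 = {s0, s2, s3, s4, s5, s6, s7}, keep only states in Sat with some successor in Z. Already a fixed point.
Sat(EG (recv ∨ full)) = {s0, s2, s3, s4, s5, s6, s7}
Sat((full ∧ done) ∨ (EG (recv ∨ full))) = {s0, s2, s3, s4, s5, s6, s7}
AG ((full ∧ done) ∨ (EG (recv ∨ full))): greatest fixpoint, start Z0 = {s0, s2, s3, s4, s5, s6, s7}, keep only states in Sat with every successor in Z. Z1 = {s0, s3, s4, s5, s6, s7}; Z2 = {s0, s3, s4, s5, s7}; fixed.
Sat(AG ((full ∧ done) ∨ (EG (recv ∨ full)))) = {s0, s3, s4, s5, s7}

{s0, s3, s4, s5, s7}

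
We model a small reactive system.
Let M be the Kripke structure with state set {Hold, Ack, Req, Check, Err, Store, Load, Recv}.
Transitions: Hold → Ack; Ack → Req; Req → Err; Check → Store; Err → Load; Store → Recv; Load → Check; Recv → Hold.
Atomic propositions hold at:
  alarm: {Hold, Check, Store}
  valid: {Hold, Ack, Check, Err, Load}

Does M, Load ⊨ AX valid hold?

Yes

Sat(AX valid) = {s : every successor in {Hold, Ack, Check, Err, Load}} = {Hold, Req, Err, Load, Recv}
Load ∈ Sat(AX valid) = {Hold, Req, Err, Load, Recv}, so the formula holds at Load.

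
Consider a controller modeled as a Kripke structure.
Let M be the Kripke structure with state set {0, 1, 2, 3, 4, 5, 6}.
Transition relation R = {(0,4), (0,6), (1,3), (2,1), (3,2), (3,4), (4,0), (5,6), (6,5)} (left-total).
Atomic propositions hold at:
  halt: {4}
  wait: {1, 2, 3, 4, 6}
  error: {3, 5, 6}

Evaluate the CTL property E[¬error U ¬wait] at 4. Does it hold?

Yes

Sat(¬error) = {0, 1, 2, 4}
Sat(¬wait) = {0, 5}
E[¬error U ¬wait]: least fixpoint, start Z0 = Sat(¬wait) = {0, 5}, add states in Sat(¬error) with some successor in Z. Z1 = {0, 4, 5}; fixed.
Sat(E[¬error U ¬wait]) = {0, 4, 5}
4 ∈ Sat(E[¬error U ¬wait]) = {0, 4, 5}, so the formula holds at 4.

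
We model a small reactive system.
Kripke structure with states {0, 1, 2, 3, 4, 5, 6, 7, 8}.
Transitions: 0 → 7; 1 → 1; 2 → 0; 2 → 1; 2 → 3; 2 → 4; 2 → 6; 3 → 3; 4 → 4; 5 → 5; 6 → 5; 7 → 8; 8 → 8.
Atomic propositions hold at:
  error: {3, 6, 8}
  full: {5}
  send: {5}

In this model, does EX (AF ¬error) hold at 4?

Yes

Sat(¬error) = {0, 1, 2, 4, 5, 7}
AF ¬error: least fixpoint, start Z0 = {0, 1, 2, 4, 5, 7}, add states with every successor in Z. Z1 = {0, 1, 2, 4, 5, 6, 7}; fixed.
Sat(AF ¬error) = {0, 1, 2, 4, 5, 6, 7}
Sat(EX (AF ¬error)) = {s : some successor in {0, 1, 2, 4, 5, 6, 7}} = {0, 1, 2, 4, 5, 6}
4 ∈ Sat(EX (AF ¬error)) = {0, 1, 2, 4, 5, 6}, so the formula holds at 4.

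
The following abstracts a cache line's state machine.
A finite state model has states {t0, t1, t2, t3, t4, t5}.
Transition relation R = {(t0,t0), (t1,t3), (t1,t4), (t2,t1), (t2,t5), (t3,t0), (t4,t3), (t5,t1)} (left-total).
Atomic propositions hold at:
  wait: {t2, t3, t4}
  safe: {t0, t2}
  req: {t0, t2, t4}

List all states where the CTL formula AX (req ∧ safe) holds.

Sat(req ∧ safe) = {t0, t2}
Sat(AX (req ∧ safe)) = {s : every successor in {t0, t2}} = {t0, t3}

{t0, t3}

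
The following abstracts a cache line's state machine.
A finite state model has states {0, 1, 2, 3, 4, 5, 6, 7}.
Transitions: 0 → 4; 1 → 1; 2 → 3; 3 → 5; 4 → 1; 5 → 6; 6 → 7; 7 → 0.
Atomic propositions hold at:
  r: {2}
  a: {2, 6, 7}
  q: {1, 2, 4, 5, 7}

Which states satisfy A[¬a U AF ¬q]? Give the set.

{0, 2, 3, 5, 6, 7}

Sat(¬a) = {0, 1, 3, 4, 5}
Sat(¬q) = {0, 3, 6}
AF ¬q: least fixpoint, start Z0 = {0, 3, 6}, add states with every successor in Z. Z1 = {0, 2, 3, 5, 6, 7}; fixed.
Sat(AF ¬q) = {0, 2, 3, 5, 6, 7}
A[¬a U AF ¬q]: least fixpoint, start Z0 = Sat(AF ¬q) = {0, 2, 3, 5, 6, 7}, add states in Sat(¬a) with every successor in Z. Already a fixed point.
Sat(A[¬a U AF ¬q]) = {0, 2, 3, 5, 6, 7}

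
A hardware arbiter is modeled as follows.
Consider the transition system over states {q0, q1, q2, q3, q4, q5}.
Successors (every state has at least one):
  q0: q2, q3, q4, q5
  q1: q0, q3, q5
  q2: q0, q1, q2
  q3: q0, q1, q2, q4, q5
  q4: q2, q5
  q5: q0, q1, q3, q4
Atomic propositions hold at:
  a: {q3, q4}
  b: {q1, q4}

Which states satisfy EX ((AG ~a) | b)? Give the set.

Sat(~a) = {q0, q1, q2, q5}
AG ~a: greatest fixpoint, start Z0 = {q0, q1, q2, q5}, keep only states in Sat with every successor in Z. Z1 = {q2}; Z2 = ∅; fixed.
Sat(AG ~a) = ∅
Sat((AG ~a) | b) = {q1, q4}
Sat(EX ((AG ~a) | b)) = {s : some successor in {q1, q4}} = {q0, q2, q3, q5}

{q0, q2, q3, q5}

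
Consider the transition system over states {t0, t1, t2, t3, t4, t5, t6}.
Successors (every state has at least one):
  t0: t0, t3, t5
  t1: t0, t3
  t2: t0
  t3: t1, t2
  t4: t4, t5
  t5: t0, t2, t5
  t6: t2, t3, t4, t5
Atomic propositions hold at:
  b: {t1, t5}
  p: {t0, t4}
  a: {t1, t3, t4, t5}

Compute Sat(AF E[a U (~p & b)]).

Sat(~p) = {t1, t2, t3, t5, t6}
Sat(~p & b) = {t1, t5}
E[a U (~p & b)]: least fixpoint, start Z0 = Sat((~p & b)) = {t1, t5}, add states in Sat(a) with some successor in Z. Z1 = {t1, t3, t4, t5}; fixed.
Sat(E[a U (~p & b)]) = {t1, t3, t4, t5}
AF E[a U (~p & b)]: least fixpoint, start Z0 = {t1, t3, t4, t5}, add states with every successor in Z. Already a fixed point.
Sat(AF E[a U (~p & b)]) = {t1, t3, t4, t5}

{t1, t3, t4, t5}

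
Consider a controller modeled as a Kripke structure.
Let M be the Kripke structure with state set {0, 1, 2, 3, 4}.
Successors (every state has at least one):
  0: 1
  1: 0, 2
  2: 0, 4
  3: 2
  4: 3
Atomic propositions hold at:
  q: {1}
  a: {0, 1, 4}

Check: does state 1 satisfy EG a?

EG a: greatest fixpoint, start Z0 = {0, 1, 4}, keep only states in Sat with some successor in Z. Z1 = {0, 1}; fixed.
Sat(EG a) = {0, 1}
1 ∈ Sat(EG a) = {0, 1}, so the formula holds at 1.

Yes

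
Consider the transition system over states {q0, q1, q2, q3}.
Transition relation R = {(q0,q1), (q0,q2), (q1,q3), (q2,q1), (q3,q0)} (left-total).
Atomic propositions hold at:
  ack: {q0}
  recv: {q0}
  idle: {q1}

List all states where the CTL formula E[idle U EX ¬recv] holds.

{q0, q1, q2}

Sat(¬recv) = {q1, q2, q3}
Sat(EX ¬recv) = {s : some successor in {q1, q2, q3}} = {q0, q1, q2}
E[idle U EX ¬recv]: least fixpoint, start Z0 = Sat(EX ¬recv) = {q0, q1, q2}, add states in Sat(idle) with some successor in Z. Already a fixed point.
Sat(E[idle U EX ¬recv]) = {q0, q1, q2}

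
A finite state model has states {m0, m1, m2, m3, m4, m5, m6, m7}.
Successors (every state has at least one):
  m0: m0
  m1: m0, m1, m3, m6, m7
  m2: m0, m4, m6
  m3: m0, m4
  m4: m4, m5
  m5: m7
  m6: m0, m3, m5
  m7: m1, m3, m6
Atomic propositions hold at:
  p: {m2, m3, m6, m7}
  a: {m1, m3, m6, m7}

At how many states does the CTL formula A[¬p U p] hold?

5

Sat(¬p) = {m0, m1, m4, m5}
A[¬p U p]: least fixpoint, start Z0 = Sat(p) = {m2, m3, m6, m7}, add states in Sat(¬p) with every successor in Z. Z1 = {m2, m3, m5, m6, m7}; fixed.
Sat(A[¬p U p]) = {m2, m3, m5, m6, m7}
|Sat(A[¬p U p])| = |{m2, m3, m5, m6, m7}| = 5.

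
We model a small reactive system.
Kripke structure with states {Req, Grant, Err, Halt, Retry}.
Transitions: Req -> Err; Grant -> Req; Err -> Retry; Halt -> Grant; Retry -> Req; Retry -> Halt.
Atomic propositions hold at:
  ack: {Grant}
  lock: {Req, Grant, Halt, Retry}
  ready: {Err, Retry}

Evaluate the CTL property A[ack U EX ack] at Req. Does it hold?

No

Sat(EX ack) = {s : some successor in {Grant}} = {Halt}
A[ack U EX ack]: least fixpoint, start Z0 = Sat(EX ack) = {Halt}, add states in Sat(ack) with every successor in Z. Already a fixed point.
Sat(A[ack U EX ack]) = {Halt}
Req ∉ Sat(A[ack U EX ack]) = {Halt}, so the formula does not hold at Req.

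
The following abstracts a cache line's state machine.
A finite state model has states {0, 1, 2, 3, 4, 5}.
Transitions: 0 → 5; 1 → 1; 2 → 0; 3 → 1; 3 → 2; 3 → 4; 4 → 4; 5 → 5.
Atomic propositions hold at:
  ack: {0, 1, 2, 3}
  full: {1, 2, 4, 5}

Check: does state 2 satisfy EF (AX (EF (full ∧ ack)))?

Sat(full ∧ ack) = {1, 2}
EF (full ∧ ack): least fixpoint, start Z0 = {1, 2}, add states with some successor in Z. Z1 = {1, 2, 3}; fixed.
Sat(EF (full ∧ ack)) = {1, 2, 3}
Sat(AX (EF (full ∧ ack))) = {s : every successor in {1, 2, 3}} = {1}
EF (AX (EF (full ∧ ack))): least fixpoint, start Z0 = {1}, add states with some successor in Z. Z1 = {1, 3}; fixed.
Sat(EF (AX (EF (full ∧ ack)))) = {1, 3}
2 ∉ Sat(EF (AX (EF (full ∧ ack)))) = {1, 3}, so the formula does not hold at 2.

No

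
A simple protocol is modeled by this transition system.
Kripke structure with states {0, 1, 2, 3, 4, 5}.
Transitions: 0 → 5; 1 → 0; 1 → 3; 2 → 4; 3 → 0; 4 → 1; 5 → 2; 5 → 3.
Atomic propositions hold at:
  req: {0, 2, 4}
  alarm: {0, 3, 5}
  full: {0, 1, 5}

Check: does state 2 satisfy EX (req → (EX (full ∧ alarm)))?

No

Sat(full ∧ alarm) = {0, 5}
Sat(EX (full ∧ alarm)) = {s : some successor in {0, 5}} = {0, 1, 3}
Sat(req → (EX (full ∧ alarm))) = {0, 1, 3, 5}
Sat(EX (req → (EX (full ∧ alarm)))) = {s : some successor in {0, 1, 3, 5}} = {0, 1, 3, 4, 5}
2 ∉ Sat(EX (req → (EX (full ∧ alarm)))) = {0, 1, 3, 4, 5}, so the formula does not hold at 2.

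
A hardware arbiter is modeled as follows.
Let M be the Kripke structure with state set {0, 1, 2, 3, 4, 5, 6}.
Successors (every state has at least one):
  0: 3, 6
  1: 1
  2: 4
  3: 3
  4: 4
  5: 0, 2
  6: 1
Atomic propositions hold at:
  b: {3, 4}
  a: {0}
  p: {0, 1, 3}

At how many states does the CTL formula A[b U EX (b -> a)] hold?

Sat(b -> a) = {0, 1, 2, 5, 6}
Sat(EX (b -> a)) = {s : some successor in {0, 1, 2, 5, 6}} = {0, 1, 5, 6}
A[b U EX (b -> a)]: least fixpoint, start Z0 = Sat(EX (b -> a)) = {0, 1, 5, 6}, add states in Sat(b) with every successor in Z. Already a fixed point.
Sat(A[b U EX (b -> a)]) = {0, 1, 5, 6}
|Sat(A[b U EX (b -> a)])| = |{0, 1, 5, 6}| = 4.

4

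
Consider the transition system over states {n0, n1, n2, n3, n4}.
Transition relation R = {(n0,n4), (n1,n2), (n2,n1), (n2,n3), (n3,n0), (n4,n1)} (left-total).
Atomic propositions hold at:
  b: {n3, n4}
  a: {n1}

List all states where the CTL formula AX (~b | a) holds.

Sat(~b) = {n0, n1, n2}
Sat(~b | a) = {n0, n1, n2}
Sat(AX (~b | a)) = {s : every successor in {n0, n1, n2}} = {n1, n3, n4}

{n1, n3, n4}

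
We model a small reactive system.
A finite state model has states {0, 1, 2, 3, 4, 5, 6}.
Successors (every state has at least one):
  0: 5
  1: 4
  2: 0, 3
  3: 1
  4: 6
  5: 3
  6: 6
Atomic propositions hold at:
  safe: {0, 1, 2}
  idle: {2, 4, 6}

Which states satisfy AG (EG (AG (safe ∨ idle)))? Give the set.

{1, 4, 6}

Sat(safe ∨ idle) = {0, 1, 2, 4, 6}
AG (safe ∨ idle): greatest fixpoint, start Z0 = {0, 1, 2, 4, 6}, keep only states in Sat with every successor in Z. Z1 = {1, 4, 6}; fixed.
Sat(AG (safe ∨ idle)) = {1, 4, 6}
EG (AG (safe ∨ idle)): greatest fixpoint, start Z0 = {1, 4, 6}, keep only states in Sat with some successor in Z. Already a fixed point.
Sat(EG (AG (safe ∨ idle))) = {1, 4, 6}
AG (EG (AG (safe ∨ idle))): greatest fixpoint, start Z0 = {1, 4, 6}, keep only states in Sat with every successor in Z. Already a fixed point.
Sat(AG (EG (AG (safe ∨ idle)))) = {1, 4, 6}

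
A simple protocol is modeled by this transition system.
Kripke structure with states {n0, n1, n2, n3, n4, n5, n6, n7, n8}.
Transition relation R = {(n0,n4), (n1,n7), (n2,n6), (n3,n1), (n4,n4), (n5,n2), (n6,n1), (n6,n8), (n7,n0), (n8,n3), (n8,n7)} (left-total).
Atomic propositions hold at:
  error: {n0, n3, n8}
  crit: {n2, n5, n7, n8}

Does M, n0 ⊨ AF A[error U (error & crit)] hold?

Sat(error & crit) = {n8}
A[error U (error & crit)]: least fixpoint, start Z0 = Sat((error & crit)) = {n8}, add states in Sat(error) with every successor in Z. Already a fixed point.
Sat(A[error U (error & crit)]) = {n8}
AF A[error U (error & crit)]: least fixpoint, start Z0 = {n8}, add states with every successor in Z. Already a fixed point.
Sat(AF A[error U (error & crit)]) = {n8}
n0 ∉ Sat(AF A[error U (error & crit)]) = {n8}, so the formula does not hold at n0.

No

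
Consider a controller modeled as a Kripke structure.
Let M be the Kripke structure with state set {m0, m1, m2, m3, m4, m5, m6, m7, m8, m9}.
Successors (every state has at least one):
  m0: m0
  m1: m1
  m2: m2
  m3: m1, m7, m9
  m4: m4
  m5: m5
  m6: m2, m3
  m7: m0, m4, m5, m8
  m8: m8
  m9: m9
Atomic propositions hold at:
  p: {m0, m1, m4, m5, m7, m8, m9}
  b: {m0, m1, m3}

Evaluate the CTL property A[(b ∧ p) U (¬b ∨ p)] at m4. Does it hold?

Yes

Sat(b ∧ p) = {m0, m1}
Sat(¬b) = {m2, m4, m5, m6, m7, m8, m9}
Sat(¬b ∨ p) = {m0, m1, m2, m4, m5, m6, m7, m8, m9}
A[(b ∧ p) U (¬b ∨ p)]: least fixpoint, start Z0 = Sat((¬b ∨ p)) = {m0, m1, m2, m4, m5, m6, m7, m8, m9}, add states in Sat(b ∧ p) with every successor in Z. Already a fixed point.
Sat(A[(b ∧ p) U (¬b ∨ p)]) = {m0, m1, m2, m4, m5, m6, m7, m8, m9}
m4 ∈ Sat(A[(b ∧ p) U (¬b ∨ p)]) = {m0, m1, m2, m4, m5, m6, m7, m8, m9}, so the formula holds at m4.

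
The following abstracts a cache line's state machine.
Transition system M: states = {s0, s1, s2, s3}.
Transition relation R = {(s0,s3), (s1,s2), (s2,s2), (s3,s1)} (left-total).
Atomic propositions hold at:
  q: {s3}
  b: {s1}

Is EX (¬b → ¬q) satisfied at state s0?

No

Sat(¬b) = {s0, s2, s3}
Sat(¬q) = {s0, s1, s2}
Sat(¬b → ¬q) = {s0, s1, s2}
Sat(EX (¬b → ¬q)) = {s : some successor in {s0, s1, s2}} = {s1, s2, s3}
s0 ∉ Sat(EX (¬b → ¬q)) = {s1, s2, s3}, so the formula does not hold at s0.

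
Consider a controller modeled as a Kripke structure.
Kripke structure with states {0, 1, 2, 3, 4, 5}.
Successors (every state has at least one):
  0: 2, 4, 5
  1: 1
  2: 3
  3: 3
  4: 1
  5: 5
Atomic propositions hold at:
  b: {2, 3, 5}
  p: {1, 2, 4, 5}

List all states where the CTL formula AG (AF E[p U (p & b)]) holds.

Sat(p & b) = {2, 5}
E[p U (p & b)]: least fixpoint, start Z0 = Sat((p & b)) = {2, 5}, add states in Sat(p) with some successor in Z. Already a fixed point.
Sat(E[p U (p & b)]) = {2, 5}
AF E[p U (p & b)]: least fixpoint, start Z0 = {2, 5}, add states with every successor in Z. Already a fixed point.
Sat(AF E[p U (p & b)]) = {2, 5}
AG (AF E[p U (p & b)]): greatest fixpoint, start Z0 = {2, 5}, keep only states in Sat with every successor in Z. Z1 = {5}; fixed.
Sat(AG (AF E[p U (p & b)])) = {5}

{5}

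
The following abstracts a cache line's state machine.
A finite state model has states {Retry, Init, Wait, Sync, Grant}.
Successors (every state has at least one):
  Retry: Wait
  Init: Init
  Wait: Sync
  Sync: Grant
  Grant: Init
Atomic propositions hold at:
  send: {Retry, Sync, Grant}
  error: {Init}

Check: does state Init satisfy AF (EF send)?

EF send: least fixpoint, start Z0 = {Retry, Sync, Grant}, add states with some successor in Z. Z1 = {Retry, Wait, Sync, Grant}; fixed.
Sat(EF send) = {Retry, Wait, Sync, Grant}
AF (EF send): least fixpoint, start Z0 = {Retry, Wait, Sync, Grant}, add states with every successor in Z. Already a fixed point.
Sat(AF (EF send)) = {Retry, Wait, Sync, Grant}
Init ∉ Sat(AF (EF send)) = {Retry, Wait, Sync, Grant}, so the formula does not hold at Init.

No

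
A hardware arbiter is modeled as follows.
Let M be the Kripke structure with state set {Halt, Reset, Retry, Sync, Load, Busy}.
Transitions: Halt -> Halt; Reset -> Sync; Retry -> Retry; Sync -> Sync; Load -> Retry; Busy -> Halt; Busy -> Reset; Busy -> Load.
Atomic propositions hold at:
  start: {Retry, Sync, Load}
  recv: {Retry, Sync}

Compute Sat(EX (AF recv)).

{Reset, Retry, Sync, Load, Busy}

AF recv: least fixpoint, start Z0 = {Retry, Sync}, add states with every successor in Z. Z1 = {Reset, Retry, Sync, Load}; fixed.
Sat(AF recv) = {Reset, Retry, Sync, Load}
Sat(EX (AF recv)) = {s : some successor in {Reset, Retry, Sync, Load}} = {Reset, Retry, Sync, Load, Busy}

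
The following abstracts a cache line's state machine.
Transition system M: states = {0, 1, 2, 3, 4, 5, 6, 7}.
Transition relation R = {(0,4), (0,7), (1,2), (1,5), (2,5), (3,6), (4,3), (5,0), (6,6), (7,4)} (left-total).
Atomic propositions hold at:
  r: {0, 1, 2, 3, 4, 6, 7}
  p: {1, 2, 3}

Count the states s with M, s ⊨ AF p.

7

AF p: least fixpoint, start Z0 = {1, 2, 3}, add states with every successor in Z. Z1 = {1, 2, 3, 4}; Z2 = {1, 2, 3, 4, 7}; Z3 = {0, 1, 2, 3, 4, 7}; Z4 = {0, 1, 2, 3, 4, 5, 7}; fixed.
Sat(AF p) = {0, 1, 2, 3, 4, 5, 7}
|Sat(AF p)| = |{0, 1, 2, 3, 4, 5, 7}| = 7.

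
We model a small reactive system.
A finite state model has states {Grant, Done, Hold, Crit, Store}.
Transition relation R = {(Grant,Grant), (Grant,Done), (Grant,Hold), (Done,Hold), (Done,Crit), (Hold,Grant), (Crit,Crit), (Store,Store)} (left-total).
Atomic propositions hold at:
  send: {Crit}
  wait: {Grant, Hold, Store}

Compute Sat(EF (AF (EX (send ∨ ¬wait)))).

{Grant, Done, Hold, Crit}

Sat(¬wait) = {Done, Crit}
Sat(send ∨ ¬wait) = {Done, Crit}
Sat(EX (send ∨ ¬wait)) = {s : some successor in {Done, Crit}} = {Grant, Done, Crit}
AF (EX (send ∨ ¬wait)): least fixpoint, start Z0 = {Grant, Done, Crit}, add states with every successor in Z. Z1 = {Grant, Done, Hold, Crit}; fixed.
Sat(AF (EX (send ∨ ¬wait))) = {Grant, Done, Hold, Crit}
EF (AF (EX (send ∨ ¬wait))): least fixpoint, start Z0 = {Grant, Done, Hold, Crit}, add states with some successor in Z. Already a fixed point.
Sat(EF (AF (EX (send ∨ ¬wait)))) = {Grant, Done, Hold, Crit}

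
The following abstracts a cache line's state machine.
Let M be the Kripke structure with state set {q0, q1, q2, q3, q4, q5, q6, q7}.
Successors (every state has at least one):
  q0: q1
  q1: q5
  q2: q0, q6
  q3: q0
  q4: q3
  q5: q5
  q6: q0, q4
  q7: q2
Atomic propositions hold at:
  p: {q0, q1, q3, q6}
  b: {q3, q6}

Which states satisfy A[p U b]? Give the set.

A[p U b]: least fixpoint, start Z0 = Sat(b) = {q3, q6}, add states in Sat(p) with every successor in Z. Already a fixed point.
Sat(A[p U b]) = {q3, q6}

{q3, q6}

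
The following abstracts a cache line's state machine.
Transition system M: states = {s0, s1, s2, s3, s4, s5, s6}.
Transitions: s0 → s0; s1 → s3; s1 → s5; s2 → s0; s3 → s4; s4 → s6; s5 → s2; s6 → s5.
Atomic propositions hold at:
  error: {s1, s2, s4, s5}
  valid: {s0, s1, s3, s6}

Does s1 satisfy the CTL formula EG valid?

No

EG valid: greatest fixpoint, start Z0 = {s0, s1, s3, s6}, keep only states in Sat with some successor in Z. Z1 = {s0, s1}; Z2 = {s0}; fixed.
Sat(EG valid) = {s0}
s1 ∉ Sat(EG valid) = {s0}, so the formula does not hold at s1.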